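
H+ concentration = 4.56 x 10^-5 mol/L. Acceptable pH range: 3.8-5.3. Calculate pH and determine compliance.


pH = 4.34
Compliant: Yes

pH = -log10(4.56 x 10^-5) = 4.34
Range: 3.8 to 5.3
Compliant: Yes


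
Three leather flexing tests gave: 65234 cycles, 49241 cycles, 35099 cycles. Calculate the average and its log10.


Average = 49858 cycles
log10 = 4.70

Average = (65234 + 49241 + 35099) / 3 = 49858 cycles
log10(49858) = 4.70


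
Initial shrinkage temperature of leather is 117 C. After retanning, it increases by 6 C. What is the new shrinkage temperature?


New Ts = 117 + 6 = 123 C


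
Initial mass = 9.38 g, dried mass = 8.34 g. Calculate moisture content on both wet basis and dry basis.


Moisture lost = 9.38 - 8.34 = 1.04 g
Wet basis MC = 1.04 / 9.38 x 100 = 11.1%
Dry basis MC = 1.04 / 8.34 x 100 = 12.5%


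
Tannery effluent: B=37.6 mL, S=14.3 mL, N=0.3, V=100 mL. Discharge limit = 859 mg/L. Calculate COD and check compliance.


COD = 559.2 mg/L
Compliant: Yes

COD = (37.6 - 14.3) x 0.3 x 8000 / 100 = 559.2 mg/L
Limit: 859 mg/L
Compliant: Yes


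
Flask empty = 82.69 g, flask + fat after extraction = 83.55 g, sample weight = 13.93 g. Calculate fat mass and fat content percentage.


Fat mass = 0.86 g
Fat content = 6.2%

Fat mass = 83.55 - 82.69 = 0.86 g
Fat% = 0.86 / 13.93 x 100 = 6.2%


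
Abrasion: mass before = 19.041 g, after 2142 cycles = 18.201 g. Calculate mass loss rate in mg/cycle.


0.392 mg/cycle

Mass loss = 19.041 - 18.201 = 0.840 g
Rate = 0.840 / 2142 x 1000 = 0.392 mg/cycle


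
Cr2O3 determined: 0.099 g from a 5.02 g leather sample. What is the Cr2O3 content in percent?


Cr2O3% = 0.099 / 5.02 x 100
Cr2O3% = 1.97%


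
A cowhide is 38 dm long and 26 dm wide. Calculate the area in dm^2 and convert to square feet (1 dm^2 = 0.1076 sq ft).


988 dm^2
106.31 sq ft

Area = 38 x 26 = 988 dm^2
Conversion: 988 x 0.1076 = 106.31 sq ft


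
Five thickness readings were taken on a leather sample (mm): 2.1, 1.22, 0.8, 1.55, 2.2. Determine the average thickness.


1.57 mm


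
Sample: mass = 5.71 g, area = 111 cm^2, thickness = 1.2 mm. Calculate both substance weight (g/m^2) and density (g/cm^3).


SW = 5.71 / 111 x 10000 = 514.4 g/m^2
Volume = 111 x 1.2 / 10 = 13.32 cm^3
Density = 5.71 / 13.32 = 0.429 g/cm^3


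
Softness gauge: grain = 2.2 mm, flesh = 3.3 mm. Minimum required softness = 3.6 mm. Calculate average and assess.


Average = (2.2 + 3.3) / 2 = 2.75 mm
Minimum = 3.6 mm
Meets requirement: No


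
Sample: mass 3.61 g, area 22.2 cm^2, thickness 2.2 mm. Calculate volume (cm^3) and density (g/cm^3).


Volume = 4.884 cm^3
Density = 0.739 g/cm^3


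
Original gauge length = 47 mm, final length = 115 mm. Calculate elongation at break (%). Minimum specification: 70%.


Extension = 115 - 47 = 68 mm
Elongation = 68 / 47 x 100 = 144.7%
Minimum required: 70%
Meets specification: Yes


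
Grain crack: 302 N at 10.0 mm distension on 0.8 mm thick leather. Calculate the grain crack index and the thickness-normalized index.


Crack index = 302 / 10.0 = 30.2 N/mm
Normalized = 30.2 / 0.8 = 37.8 N/mm per mm


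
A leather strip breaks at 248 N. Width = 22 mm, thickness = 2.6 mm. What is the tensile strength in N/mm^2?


4.34 N/mm^2

Cross-sectional area = 22 x 2.6 = 57.2 mm^2
Tensile strength = 248 / 57.2 = 4.34 N/mm^2


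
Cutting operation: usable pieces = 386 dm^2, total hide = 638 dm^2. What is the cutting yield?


60.5%

Yield = usable / total x 100
Yield = 386 / 638 x 100 = 60.5%


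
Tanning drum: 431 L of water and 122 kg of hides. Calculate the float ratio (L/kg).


3.5

Float ratio = water / hide weight
Ratio = 431 / 122 = 3.5


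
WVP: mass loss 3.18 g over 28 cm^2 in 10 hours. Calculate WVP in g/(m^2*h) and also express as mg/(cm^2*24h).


WVP = 3.18 / (28 x 10) x 10000 = 113.57 g/(m^2*h)
Mass loss in mg = 3.18 x 1000 = 3180 mg
Per cm^2 per 24h in mg: 3180 x 24 / (28 x 10) = 76320 / 280 = 272.57 mg/(cm^2*24h)


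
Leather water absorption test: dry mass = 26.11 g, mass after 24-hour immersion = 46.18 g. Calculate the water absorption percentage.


76.9%


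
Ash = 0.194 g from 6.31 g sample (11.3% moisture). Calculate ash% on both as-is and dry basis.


As-is ash = 3.07%
Dry-basis ash = 3.47%

As-is ash% = 0.194 / 6.31 x 100 = 3.07%
Dry mass = 6.31 x (100 - 11.3) / 100 = 5.59697 g
Dry-basis ash% = 0.194 / 5.59697 x 100 = 3.47%


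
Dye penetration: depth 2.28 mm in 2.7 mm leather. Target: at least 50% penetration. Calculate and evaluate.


Penetration = 84.4%
Meets target: Yes

Penetration = 2.28 / 2.7 x 100 = 84.4%
Target: 50%
Meets target: Yes


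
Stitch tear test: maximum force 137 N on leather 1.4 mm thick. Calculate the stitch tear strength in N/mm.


97.9 N/mm

Stitch tear strength = force / thickness
STS = 137 / 1.4 = 97.9 N/mm


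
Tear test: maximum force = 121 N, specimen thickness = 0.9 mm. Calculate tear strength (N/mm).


Tear strength = force / thickness
Tear = 121 / 0.9 = 134.4 N/mm


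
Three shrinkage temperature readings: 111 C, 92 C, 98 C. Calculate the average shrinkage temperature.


100.3 C

Average = (111 + 92 + 98) / 3
Average = 301 / 3 = 100.3 C


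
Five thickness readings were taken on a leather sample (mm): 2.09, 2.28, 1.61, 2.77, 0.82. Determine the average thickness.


1.91 mm

Sum = 2.09 + 2.28 + 1.61 + 2.77 + 0.82 = 9.57
Average = 9.57 / 5 = 1.91 mm


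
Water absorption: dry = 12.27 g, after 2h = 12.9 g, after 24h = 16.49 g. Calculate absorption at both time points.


WA (2h) = (12.9 - 12.27) / 12.27 x 100 = 5.1%
WA (24h) = (16.49 - 12.27) / 12.27 x 100 = 34.4%


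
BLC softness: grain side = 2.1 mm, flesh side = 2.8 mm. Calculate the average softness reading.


2.45 mm

Average = (2.1 + 2.8) / 2
Average = 2.45 mm


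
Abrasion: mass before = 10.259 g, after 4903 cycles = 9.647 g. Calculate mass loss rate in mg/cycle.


0.125 mg/cycle

Mass loss = 10.259 - 9.647 = 0.612 g
Rate = 0.612 / 4903 x 1000 = 0.125 mg/cycle


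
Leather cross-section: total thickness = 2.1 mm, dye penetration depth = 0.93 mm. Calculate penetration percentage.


44.3%

Penetration% = 0.93 / 2.1 x 100
Penetration = 44.3%


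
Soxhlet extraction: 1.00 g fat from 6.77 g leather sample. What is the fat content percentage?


Fat content = 1.00 / 6.77 x 100
Fat = 14.8%


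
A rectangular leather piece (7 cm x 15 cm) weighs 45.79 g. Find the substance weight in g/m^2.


Area = 7 x 15 = 105 cm^2
SW = 45.79 / 105 x 10000 = 4361.0 g/m^2


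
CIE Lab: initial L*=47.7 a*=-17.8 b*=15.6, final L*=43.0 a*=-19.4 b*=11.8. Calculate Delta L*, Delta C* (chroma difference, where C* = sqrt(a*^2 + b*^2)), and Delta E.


Delta L* = -4.7
Delta C* = -0.96
Delta E = 6.25

Delta L* = 43.0 - 47.7 = -4.7
C1* = sqrt((-17.8)^2 + (15.6)^2) = 23.669
C2* = sqrt((-19.4)^2 + (11.8)^2) = 22.707
Delta C* = 22.707 - 23.669 = -0.96
Delta E = sqrt((-4.7)^2 + (-1.6)^2 + (-3.8)^2) = 6.25


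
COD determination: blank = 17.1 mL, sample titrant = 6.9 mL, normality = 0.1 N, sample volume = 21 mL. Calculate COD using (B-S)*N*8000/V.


388.6 mg/L

COD = (17.1 - 6.9) x 0.1 x 8000 / 21
COD = 10.2 x 0.1 x 8000 / 21
COD = 388.6 mg/L


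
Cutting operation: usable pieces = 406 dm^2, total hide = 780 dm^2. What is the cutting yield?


52.1%


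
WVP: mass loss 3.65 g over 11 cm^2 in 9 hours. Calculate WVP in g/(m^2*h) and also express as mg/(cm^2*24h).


WVP = 368.69 g/(m^2*h)
Daily rate = 884.85 mg/(cm^2*24h)


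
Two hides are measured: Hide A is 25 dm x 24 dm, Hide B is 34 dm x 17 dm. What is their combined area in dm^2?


1178 dm^2


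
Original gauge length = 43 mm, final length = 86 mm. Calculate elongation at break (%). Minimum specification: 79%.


Elongation = 100.0%
Meets spec: Yes

Extension = 86 - 43 = 43 mm
Elongation = 43 / 43 x 100 = 100.0%
Minimum required: 79%
Meets specification: Yes


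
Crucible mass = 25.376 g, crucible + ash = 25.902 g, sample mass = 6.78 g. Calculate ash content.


Ash mass = 0.526 g
Ash content = 7.76%

Ash mass = 25.902 - 25.376 = 0.526 g
Ash% = 0.526 / 6.78 x 100 = 7.76%


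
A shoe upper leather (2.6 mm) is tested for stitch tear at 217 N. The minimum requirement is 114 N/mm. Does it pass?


STS = 83.5 N/mm
Passes: No


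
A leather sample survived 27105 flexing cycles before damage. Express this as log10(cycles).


log10(27105) = 4.43


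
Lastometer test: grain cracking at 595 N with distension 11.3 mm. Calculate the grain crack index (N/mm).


52.7 N/mm

Grain crack index = force / distension
Index = 595 / 11.3 = 52.7 N/mm


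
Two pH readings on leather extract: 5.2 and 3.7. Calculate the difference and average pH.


Difference = 1.5
Average pH = 4.45

Difference = |5.2 - 3.7| = 1.5
Average = (5.2 + 3.7) / 2 = 4.45


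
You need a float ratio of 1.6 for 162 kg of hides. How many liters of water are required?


259.2 L

Water = hide weight x target ratio
Water = 162 x 1.6 = 259.2 L


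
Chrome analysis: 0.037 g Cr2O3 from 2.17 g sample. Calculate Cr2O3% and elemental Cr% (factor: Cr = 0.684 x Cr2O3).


Cr2O3% = 0.037 / 2.17 x 100 = 1.71%
Cr% = 1.71 x 0.684 = 1.17%


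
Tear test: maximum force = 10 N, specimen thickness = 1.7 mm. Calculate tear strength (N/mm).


5.9 N/mm


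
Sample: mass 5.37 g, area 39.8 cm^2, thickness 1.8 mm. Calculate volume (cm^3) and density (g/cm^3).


Volume = 7.164 cm^3
Density = 0.750 g/cm^3

Thickness in cm = 1.8 / 10 = 0.18 cm
Volume = 39.8 x 0.18 = 7.164 cm^3
Density = 5.37 / 7.164 = 0.750 g/cm^3


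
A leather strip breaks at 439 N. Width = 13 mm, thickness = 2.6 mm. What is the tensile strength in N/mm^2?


12.99 N/mm^2


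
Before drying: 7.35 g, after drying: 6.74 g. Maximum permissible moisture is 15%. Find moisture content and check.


Moisture content = 8.3%
Acceptable: Yes


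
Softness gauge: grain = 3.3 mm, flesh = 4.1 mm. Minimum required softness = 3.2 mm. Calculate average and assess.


Average = (3.3 + 4.1) / 2 = 3.70 mm
Minimum = 3.2 mm
Meets requirement: Yes


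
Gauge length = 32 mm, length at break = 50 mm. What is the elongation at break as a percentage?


56.3%

Extension = 50 - 32 = 18 mm
Elongation = 18 / 32 x 100 = 56.3%


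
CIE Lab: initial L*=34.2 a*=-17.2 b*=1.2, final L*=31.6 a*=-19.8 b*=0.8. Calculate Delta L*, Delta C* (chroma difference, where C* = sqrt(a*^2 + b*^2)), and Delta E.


Delta L* = 31.6 - 34.2 = -2.6
C1* = sqrt((-17.2)^2 + (1.2)^2) = 17.242
C2* = sqrt((-19.8)^2 + (0.8)^2) = 19.816
Delta C* = 19.816 - 17.242 = 2.57
Delta E = sqrt((-2.6)^2 + (-2.6)^2 + (-0.4)^2) = 3.70


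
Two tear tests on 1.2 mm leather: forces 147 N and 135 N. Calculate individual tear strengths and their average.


Tear 1 = 122.5 N/mm
Tear 2 = 112.5 N/mm
Average = 117.5 N/mm


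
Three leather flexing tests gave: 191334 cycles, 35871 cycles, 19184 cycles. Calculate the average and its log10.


Average = (191334 + 35871 + 19184) / 3 = 82130 cycles
log10(82130) = 4.91


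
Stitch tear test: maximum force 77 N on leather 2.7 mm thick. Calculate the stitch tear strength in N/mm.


28.5 N/mm


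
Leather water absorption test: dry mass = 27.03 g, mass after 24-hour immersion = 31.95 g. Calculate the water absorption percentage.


Water absorbed = 31.95 - 27.03 = 4.92 g
WA% = 4.92 / 27.03 x 100 = 18.2%


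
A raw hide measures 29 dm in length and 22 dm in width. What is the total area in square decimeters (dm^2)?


Area = length x width
Area = 29 x 22 = 638 dm^2


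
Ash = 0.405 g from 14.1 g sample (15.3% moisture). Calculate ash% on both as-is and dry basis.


As-is ash% = 0.405 / 14.1 x 100 = 2.87%
Dry mass = 14.1 x (100 - 15.3) / 100 = 11.9427 g
Dry-basis ash% = 0.405 / 11.9427 x 100 = 3.39%


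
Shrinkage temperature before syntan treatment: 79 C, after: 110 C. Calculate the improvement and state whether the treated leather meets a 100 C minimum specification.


Improvement = 31 C
Meets 100 C spec: Yes

Improvement = 110 - 79 = 31 C
Spec check: 110 C >= 100 C? Yes


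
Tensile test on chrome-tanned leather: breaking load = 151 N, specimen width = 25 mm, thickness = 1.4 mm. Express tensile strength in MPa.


Cross-section = 25 x 1.4 = 35.0 mm^2
TS = 151 / 35.0 = 4.31 MPa
(1 N/mm^2 = 1 MPa)


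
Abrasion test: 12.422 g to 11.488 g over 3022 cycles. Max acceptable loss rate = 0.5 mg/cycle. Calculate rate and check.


Rate = 0.309 mg/cycle
Passes: Yes


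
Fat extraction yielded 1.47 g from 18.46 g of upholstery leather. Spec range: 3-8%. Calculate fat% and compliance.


Fat% = 1.47 / 18.46 x 100 = 8.0%
Spec range: 3-8%
Compliant: Yes


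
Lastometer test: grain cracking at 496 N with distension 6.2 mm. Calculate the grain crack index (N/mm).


80.0 N/mm


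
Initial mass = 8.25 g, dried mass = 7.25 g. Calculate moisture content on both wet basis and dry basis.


Moisture lost = 8.25 - 7.25 = 1.00 g
Wet basis MC = 1.00 / 8.25 x 100 = 12.1%
Dry basis MC = 1.00 / 7.25 x 100 = 13.8%


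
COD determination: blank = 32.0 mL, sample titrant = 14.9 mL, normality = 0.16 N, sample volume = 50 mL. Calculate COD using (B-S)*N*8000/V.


437.8 mg/L


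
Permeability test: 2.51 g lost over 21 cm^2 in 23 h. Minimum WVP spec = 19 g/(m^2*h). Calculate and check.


WVP = 51.97 g/(m^2*h)
Meets specification: Yes

WVP = 2.51 / (21 x 23) x 10000 = 51.97 g/(m^2*h)
Minimum: 19 g/(m^2*h)
Meets spec: Yes


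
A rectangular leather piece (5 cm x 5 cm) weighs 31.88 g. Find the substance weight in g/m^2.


12752.0 g/m^2

Area = 5 x 5 = 25 cm^2
SW = 31.88 / 25 x 10000 = 12752.0 g/m^2


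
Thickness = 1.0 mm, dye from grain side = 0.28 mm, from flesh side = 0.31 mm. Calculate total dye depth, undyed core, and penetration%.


Total dyed = 0.28 + 0.31 = 0.59 mm
Undyed core = 1.0 - 0.59 = 0.41 mm
Penetration = 0.59 / 1.0 x 100 = 59.0%


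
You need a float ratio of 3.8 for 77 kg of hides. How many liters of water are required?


292.6 L


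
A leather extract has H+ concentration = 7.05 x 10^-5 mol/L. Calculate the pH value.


pH = 4.15


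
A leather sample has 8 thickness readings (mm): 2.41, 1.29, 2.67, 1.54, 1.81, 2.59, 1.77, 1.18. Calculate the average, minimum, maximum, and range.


Average = 1.91 mm
Min = 1.18 mm
Max = 2.67 mm
Range = 1.49 mm

Sum = 15.26
Average = 15.26 / 8 = 1.91 mm
Minimum = 1.18 mm
Maximum = 2.67 mm
Range = 2.67 - 1.18 = 1.49 mm


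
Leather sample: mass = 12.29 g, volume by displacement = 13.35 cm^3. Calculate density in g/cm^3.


0.921 g/cm^3


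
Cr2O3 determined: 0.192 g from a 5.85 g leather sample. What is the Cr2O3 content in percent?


Cr2O3% = 0.192 / 5.85 x 100
Cr2O3% = 3.28%


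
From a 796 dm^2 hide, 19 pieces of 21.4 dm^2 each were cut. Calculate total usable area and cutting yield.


Usable area = 406.6 dm^2
Yield = 51.1%

Total usable = 19 x 21.4 = 406.6 dm^2
Yield = 406.6 / 796 x 100 = 51.1%


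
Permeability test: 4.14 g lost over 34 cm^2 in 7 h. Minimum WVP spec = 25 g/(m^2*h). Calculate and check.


WVP = 173.95 g/(m^2*h)
Meets specification: Yes

WVP = 4.14 / (34 x 7) x 10000 = 173.95 g/(m^2*h)
Minimum: 25 g/(m^2*h)
Meets spec: Yes


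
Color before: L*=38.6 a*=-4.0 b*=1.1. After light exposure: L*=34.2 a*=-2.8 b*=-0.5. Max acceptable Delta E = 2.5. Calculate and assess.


dL = -4.4, da = 1.2, db = -1.6
dE = sqrt((-4.4)^2 + (1.2)^2 + (-1.6)^2) = 4.83
Max = 2.5
Passes: No


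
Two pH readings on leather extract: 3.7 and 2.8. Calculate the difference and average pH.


Difference = 0.9
Average pH = 3.25


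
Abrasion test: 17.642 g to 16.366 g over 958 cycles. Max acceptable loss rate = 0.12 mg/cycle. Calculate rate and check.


Rate = 1.332 mg/cycle
Passes: No


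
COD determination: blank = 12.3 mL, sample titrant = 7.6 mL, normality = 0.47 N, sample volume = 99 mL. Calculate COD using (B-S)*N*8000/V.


COD = (12.3 - 7.6) x 0.47 x 8000 / 99
COD = 4.7 x 0.47 x 8000 / 99
COD = 178.5 mg/L


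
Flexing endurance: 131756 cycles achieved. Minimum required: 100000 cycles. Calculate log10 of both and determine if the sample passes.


Achieved: log10 = 5.12
Required: log10 = 5.00
Passes: Yes

log10(131756) = 5.12
log10(100000) = 5.00
Passes: Yes


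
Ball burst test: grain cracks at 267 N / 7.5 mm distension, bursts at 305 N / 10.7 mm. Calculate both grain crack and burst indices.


Crack index = 35.6 N/mm
Burst index = 28.5 N/mm


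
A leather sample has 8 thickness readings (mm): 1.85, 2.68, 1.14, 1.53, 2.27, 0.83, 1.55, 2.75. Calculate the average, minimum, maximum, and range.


Sum = 14.60
Average = 14.60 / 8 = 1.83 mm
Minimum = 0.83 mm
Maximum = 2.75 mm
Range = 2.75 - 0.83 = 1.92 mm


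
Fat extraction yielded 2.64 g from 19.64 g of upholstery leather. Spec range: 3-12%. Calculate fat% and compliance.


Fat% = 2.64 / 19.64 x 100 = 13.4%
Spec range: 3-12%
Compliant: No


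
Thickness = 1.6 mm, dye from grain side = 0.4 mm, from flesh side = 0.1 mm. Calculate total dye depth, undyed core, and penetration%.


Total dyed = 0.50 mm
Undyed core = 1.10 mm
Penetration = 31.3%

Total dyed = 0.4 + 0.1 = 0.50 mm
Undyed core = 1.6 - 0.50 = 1.10 mm
Penetration = 0.50 / 1.6 x 100 = 31.3%


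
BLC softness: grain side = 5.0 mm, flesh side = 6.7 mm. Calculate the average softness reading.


5.85 mm

Average = (5.0 + 6.7) / 2
Average = 5.85 mm


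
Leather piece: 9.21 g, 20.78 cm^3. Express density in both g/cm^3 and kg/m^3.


0.443 g/cm^3
443 kg/m^3

Density = 9.21 / 20.78 = 0.443 g/cm^3
Convert: 0.443 x 1000 = 443 kg/m^3


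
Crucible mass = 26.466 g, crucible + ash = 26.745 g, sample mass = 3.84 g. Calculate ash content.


Ash mass = 26.745 - 26.466 = 0.279 g
Ash% = 0.279 / 3.84 x 100 = 7.27%


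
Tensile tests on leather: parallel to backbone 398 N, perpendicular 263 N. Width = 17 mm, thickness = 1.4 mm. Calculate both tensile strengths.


Parallel = 16.72 N/mm^2
Perpendicular = 11.05 N/mm^2

Area = 17 x 1.4 = 23.8 mm^2
TS (parallel) = 398 / 23.8 = 16.72 N/mm^2
TS (perpendicular) = 263 / 23.8 = 11.05 N/mm^2


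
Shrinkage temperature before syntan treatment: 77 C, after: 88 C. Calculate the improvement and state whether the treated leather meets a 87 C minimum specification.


Improvement = 88 - 77 = 11 C
Spec check: 88 C >= 87 C? Yes


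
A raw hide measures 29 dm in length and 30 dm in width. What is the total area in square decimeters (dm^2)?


Area = length x width
Area = 29 x 30 = 870 dm^2


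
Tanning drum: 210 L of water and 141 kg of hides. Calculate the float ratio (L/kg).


1.5


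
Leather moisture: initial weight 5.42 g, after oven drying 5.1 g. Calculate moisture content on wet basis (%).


5.9%

Moisture = 5.42 - 5.1 = 0.32 g
MC = 0.32 / 5.42 x 100 = 5.9%


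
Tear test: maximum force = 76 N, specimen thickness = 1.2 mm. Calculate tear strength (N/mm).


Tear strength = force / thickness
Tear = 76 / 1.2 = 63.3 N/mm


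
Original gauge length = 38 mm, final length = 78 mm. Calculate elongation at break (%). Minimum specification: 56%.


Extension = 78 - 38 = 40 mm
Elongation = 40 / 38 x 100 = 105.3%
Minimum required: 56%
Meets specification: Yes


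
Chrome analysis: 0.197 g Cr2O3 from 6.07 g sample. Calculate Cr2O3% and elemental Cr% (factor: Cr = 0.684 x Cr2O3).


Cr2O3% = 0.197 / 6.07 x 100 = 3.25%
Cr% = 3.25 x 0.684 = 2.22%


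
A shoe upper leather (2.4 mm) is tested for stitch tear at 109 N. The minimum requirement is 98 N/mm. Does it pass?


STS = 45.4 N/mm
Passes: No

STS = 109 / 2.4 = 45.4 N/mm
Minimum required: 98 N/mm
Passes: No


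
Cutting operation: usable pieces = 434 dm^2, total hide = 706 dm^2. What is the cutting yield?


61.5%


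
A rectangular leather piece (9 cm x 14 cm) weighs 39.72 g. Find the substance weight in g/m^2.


3152.4 g/m^2


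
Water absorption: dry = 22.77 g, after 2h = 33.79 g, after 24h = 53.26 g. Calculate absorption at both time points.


2h absorption = 48.4%
24h absorption = 133.9%

WA (2h) = (33.79 - 22.77) / 22.77 x 100 = 48.4%
WA (24h) = (53.26 - 22.77) / 22.77 x 100 = 133.9%


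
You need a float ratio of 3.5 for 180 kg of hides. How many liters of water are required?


Water = hide weight x target ratio
Water = 180 x 3.5 = 630.0 L


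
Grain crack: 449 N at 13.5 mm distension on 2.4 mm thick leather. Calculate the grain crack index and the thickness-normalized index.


Crack index = 33.3 N/mm
Normalized index = 13.9 N/mm per mm

Crack index = 449 / 13.5 = 33.3 N/mm
Normalized = 33.3 / 2.4 = 13.9 N/mm per mm


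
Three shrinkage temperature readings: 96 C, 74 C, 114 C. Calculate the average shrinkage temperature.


Average = (96 + 74 + 114) / 3
Average = 284 / 3 = 94.7 C


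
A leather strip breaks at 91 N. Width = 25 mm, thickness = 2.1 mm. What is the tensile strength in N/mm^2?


1.73 N/mm^2


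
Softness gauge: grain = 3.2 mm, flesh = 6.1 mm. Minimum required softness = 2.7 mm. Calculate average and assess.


Average = (3.2 + 6.1) / 2 = 4.65 mm
Minimum = 2.7 mm
Meets requirement: Yes


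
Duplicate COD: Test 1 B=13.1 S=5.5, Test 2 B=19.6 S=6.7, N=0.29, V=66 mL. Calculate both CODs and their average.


COD1 = (13.1 - 5.5) x 0.29 x 8000 / 66 = 267.2 mg/L
COD2 = (19.6 - 6.7) x 0.29 x 8000 / 66 = 453.5 mg/L
Average = (267.2 + 453.5) / 2 = 360.4 mg/L


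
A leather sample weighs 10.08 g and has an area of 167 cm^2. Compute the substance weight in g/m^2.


Substance weight = mass / area x 10000
SW = 10.08 / 167 x 10000
SW = 603.6 g/m^2


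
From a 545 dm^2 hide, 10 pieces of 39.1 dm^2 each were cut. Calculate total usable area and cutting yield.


Usable area = 391.0 dm^2
Yield = 71.7%


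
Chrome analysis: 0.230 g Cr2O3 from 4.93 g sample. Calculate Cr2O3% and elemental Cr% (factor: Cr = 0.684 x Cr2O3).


Cr2O3 = 4.67%
Cr = 3.19%


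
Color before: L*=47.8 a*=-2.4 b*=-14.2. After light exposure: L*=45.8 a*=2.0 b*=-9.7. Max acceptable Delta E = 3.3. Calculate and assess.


dL = -2.0, da = 4.4, db = 4.5
dE = sqrt((-2.0)^2 + (4.4)^2 + (4.5)^2) = 6.60
Max = 3.3
Passes: No


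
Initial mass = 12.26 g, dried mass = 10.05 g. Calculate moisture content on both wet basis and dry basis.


Moisture lost = 12.26 - 10.05 = 2.21 g
Wet basis MC = 2.21 / 12.26 x 100 = 18.0%
Dry basis MC = 2.21 / 10.05 x 100 = 22.0%


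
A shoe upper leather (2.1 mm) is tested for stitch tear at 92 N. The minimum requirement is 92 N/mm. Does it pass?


STS = 43.8 N/mm
Passes: No

STS = 92 / 2.1 = 43.8 N/mm
Minimum required: 92 N/mm
Passes: No


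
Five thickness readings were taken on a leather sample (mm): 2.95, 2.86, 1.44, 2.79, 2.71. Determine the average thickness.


2.55 mm

Sum = 2.95 + 2.86 + 1.44 + 2.79 + 2.71 = 12.75
Average = 12.75 / 5 = 2.55 mm


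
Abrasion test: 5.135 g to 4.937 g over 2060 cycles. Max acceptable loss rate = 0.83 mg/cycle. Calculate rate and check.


Loss = 5.135 - 4.937 = 0.198 g
Rate = 0.198 g / 2060 cycles x 1000 = 0.096 mg/cycle
Max = 0.83 mg/cycle
Passes: Yes


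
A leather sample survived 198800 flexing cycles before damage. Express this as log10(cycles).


log10(198800) = 5.30


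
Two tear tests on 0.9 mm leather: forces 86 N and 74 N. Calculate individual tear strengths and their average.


Tear 1 = 95.6 N/mm
Tear 2 = 82.2 N/mm
Average = 88.9 N/mm


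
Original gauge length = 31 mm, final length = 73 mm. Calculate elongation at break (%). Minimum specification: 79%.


Extension = 73 - 31 = 42 mm
Elongation = 42 / 31 x 100 = 135.5%
Minimum required: 79%
Meets specification: Yes


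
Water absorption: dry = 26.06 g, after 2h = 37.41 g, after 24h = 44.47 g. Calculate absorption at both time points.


2h absorption = 43.6%
24h absorption = 70.6%

WA (2h) = (37.41 - 26.06) / 26.06 x 100 = 43.6%
WA (24h) = (44.47 - 26.06) / 26.06 x 100 = 70.6%


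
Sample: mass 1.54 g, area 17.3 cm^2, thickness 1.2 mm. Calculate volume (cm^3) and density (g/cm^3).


Thickness in cm = 1.2 / 10 = 0.12 cm
Volume = 17.3 x 0.12 = 2.076 cm^3
Density = 1.54 / 2.076 = 0.742 g/cm^3


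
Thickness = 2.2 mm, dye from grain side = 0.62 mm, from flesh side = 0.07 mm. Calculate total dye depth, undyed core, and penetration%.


Total dyed = 0.62 + 0.07 = 0.69 mm
Undyed core = 2.2 - 0.69 = 1.51 mm
Penetration = 0.69 / 2.2 x 100 = 31.4%


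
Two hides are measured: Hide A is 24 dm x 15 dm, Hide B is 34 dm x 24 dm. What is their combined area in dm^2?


Hide A area = 24 x 15 = 360 dm^2
Hide B area = 34 x 24 = 816 dm^2
Total = 360 + 816 = 1176 dm^2


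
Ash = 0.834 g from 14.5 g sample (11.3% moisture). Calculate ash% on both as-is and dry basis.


As-is ash% = 0.834 / 14.5 x 100 = 5.75%
Dry mass = 14.5 x (100 - 11.3) / 100 = 12.8615 g
Dry-basis ash% = 0.834 / 12.8615 x 100 = 6.48%


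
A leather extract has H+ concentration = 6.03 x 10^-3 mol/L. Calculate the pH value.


pH = 2.22

pH = -log10[H+]
pH = -log10(6.03 x 10^-3) = 2.22


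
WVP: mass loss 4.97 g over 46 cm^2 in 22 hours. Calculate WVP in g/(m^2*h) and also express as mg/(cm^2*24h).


WVP = 4.97 / (46 x 22) x 10000 = 49.11 g/(m^2*h)
Mass loss in mg = 4.97 x 1000 = 4970 mg
Per cm^2 per 24h in mg: 4970 x 24 / (46 x 22) = 119280 / 1012 = 117.87 mg/(cm^2*24h)


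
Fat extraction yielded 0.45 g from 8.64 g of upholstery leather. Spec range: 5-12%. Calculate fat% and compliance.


Fat content = 5.2%
Compliant: Yes


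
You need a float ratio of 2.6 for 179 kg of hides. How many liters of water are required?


Water = hide weight x target ratio
Water = 179 x 2.6 = 465.4 L


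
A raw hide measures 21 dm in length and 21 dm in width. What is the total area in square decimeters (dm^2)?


Area = length x width
Area = 21 x 21 = 441 dm^2


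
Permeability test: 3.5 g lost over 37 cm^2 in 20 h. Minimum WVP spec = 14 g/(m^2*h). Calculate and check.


WVP = 47.30 g/(m^2*h)
Meets specification: Yes

WVP = 3.5 / (37 x 20) x 10000 = 47.30 g/(m^2*h)
Minimum: 14 g/(m^2*h)
Meets spec: Yes


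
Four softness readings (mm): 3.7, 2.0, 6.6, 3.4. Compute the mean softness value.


3.93 mm

Sum = 3.7 + 2.0 + 6.6 + 3.4
Mean = 15.7 / 4 = 3.93 mm


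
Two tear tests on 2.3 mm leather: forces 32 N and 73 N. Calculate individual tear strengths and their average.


Tear 1 = 32 / 2.3 = 13.9 N/mm
Tear 2 = 73 / 2.3 = 31.7 N/mm
Average = (13.9 + 31.7) / 2 = 22.8 N/mm


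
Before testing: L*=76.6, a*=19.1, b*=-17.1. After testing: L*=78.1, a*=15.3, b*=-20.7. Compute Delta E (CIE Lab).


dL = 78.1 - 76.6 = 1.5
da = 15.3 - 19.1 = -3.8
db = -20.7 - (-17.1) = -3.6
dE = sqrt((1.5)^2 + (-3.8)^2 + (-3.6)^2) = 5.45


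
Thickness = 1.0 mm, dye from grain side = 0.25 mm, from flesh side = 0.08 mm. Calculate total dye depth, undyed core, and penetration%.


Total dyed = 0.33 mm
Undyed core = 0.67 mm
Penetration = 33.0%


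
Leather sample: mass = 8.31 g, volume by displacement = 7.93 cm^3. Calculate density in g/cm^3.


Density = mass / volume
Density = 8.31 / 7.93 = 1.048 g/cm^3


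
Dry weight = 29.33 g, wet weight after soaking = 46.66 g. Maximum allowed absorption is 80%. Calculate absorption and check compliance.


Absorption = 59.1%
Compliant: Yes

WA = (46.66 - 29.33) / 29.33 x 100 = 59.1%
Maximum allowed: 80%
Compliant: Yes


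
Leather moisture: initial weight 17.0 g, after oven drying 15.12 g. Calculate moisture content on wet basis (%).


11.1%

Moisture = 17.0 - 15.12 = 1.88 g
MC = 1.88 / 17.0 x 100 = 11.1%


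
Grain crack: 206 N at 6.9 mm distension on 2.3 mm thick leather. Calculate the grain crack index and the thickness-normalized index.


Crack index = 29.9 N/mm
Normalized index = 13.0 N/mm per mm

Crack index = 206 / 6.9 = 29.9 N/mm
Normalized = 29.9 / 2.3 = 13.0 N/mm per mm


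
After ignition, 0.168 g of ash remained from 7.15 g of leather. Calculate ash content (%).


2.35%

Ash% = 0.168 / 7.15 x 100
Ash% = 2.35%


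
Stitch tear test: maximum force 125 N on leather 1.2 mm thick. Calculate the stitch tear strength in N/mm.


104.2 N/mm

Stitch tear strength = force / thickness
STS = 125 / 1.2 = 104.2 N/mm


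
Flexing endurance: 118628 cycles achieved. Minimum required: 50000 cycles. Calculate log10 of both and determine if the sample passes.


log10(118628) = 5.07
log10(50000) = 4.70
Passes: Yes


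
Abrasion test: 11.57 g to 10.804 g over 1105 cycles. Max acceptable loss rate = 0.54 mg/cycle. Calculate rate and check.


Loss = 11.57 - 10.804 = 0.766 g
Rate = 0.766 g / 1105 cycles x 1000 = 0.693 mg/cycle
Max = 0.54 mg/cycle
Passes: No


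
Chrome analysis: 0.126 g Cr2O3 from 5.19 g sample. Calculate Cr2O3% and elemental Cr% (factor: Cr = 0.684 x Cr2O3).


Cr2O3 = 2.43%
Cr = 1.66%

Cr2O3% = 0.126 / 5.19 x 100 = 2.43%
Cr% = 2.43 x 0.684 = 1.66%


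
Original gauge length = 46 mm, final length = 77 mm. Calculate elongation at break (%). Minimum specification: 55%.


Elongation = 67.4%
Meets spec: Yes


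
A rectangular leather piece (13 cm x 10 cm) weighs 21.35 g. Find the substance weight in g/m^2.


Area = 13 x 10 = 130 cm^2
SW = 21.35 / 130 x 10000 = 1642.3 g/m^2


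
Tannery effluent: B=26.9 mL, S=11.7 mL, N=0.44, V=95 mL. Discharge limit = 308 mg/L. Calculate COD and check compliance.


COD = 563.2 mg/L
Compliant: No

COD = (26.9 - 11.7) x 0.44 x 8000 / 95 = 563.2 mg/L
Limit: 308 mg/L
Compliant: No


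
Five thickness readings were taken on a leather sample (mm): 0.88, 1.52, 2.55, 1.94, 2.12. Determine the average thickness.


1.80 mm

Sum = 0.88 + 1.52 + 2.55 + 1.94 + 2.12 = 9.01
Average = 9.01 / 5 = 1.80 mm


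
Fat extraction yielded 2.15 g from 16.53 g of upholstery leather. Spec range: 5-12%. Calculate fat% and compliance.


Fat% = 2.15 / 16.53 x 100 = 13.0%
Spec range: 5-12%
Compliant: No


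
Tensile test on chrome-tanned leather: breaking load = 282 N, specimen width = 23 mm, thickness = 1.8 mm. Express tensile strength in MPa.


Cross-section = 23 x 1.8 = 41.4 mm^2
TS = 282 / 41.4 = 6.81 MPa
(1 N/mm^2 = 1 MPa)


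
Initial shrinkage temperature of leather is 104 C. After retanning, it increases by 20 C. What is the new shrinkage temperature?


New Ts = 104 + 20 = 124 C


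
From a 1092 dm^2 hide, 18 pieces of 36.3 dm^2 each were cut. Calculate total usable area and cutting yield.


Usable area = 653.4 dm^2
Yield = 59.8%

Total usable = 18 x 36.3 = 653.4 dm^2
Yield = 653.4 / 1092 x 100 = 59.8%


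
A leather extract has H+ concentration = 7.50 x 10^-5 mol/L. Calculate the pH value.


pH = -log10[H+]
pH = -log10(7.50 x 10^-5) = 4.12


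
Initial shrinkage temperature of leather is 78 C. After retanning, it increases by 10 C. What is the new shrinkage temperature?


88 C


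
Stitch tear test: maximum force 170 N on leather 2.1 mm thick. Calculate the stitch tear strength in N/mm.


Stitch tear strength = force / thickness
STS = 170 / 2.1 = 81.0 N/mm


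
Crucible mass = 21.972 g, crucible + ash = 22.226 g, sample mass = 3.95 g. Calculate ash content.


Ash mass = 22.226 - 21.972 = 0.254 g
Ash% = 0.254 / 3.95 x 100 = 6.43%


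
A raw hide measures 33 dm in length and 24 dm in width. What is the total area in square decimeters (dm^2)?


792 dm^2


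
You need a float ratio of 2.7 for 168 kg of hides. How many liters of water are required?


453.6 L

Water = hide weight x target ratio
Water = 168 x 2.7 = 453.6 L


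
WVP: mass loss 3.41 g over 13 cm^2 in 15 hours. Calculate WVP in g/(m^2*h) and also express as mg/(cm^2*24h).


WVP = 174.87 g/(m^2*h)
Daily rate = 419.69 mg/(cm^2*24h)

WVP = 3.41 / (13 x 15) x 10000 = 174.87 g/(m^2*h)
Mass loss in mg = 3.41 x 1000 = 3410 mg
Per cm^2 per 24h in mg: 3410 x 24 / (13 x 15) = 81840 / 195 = 419.69 mg/(cm^2*24h)


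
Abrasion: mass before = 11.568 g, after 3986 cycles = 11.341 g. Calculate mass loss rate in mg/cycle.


Mass loss = 11.568 - 11.341 = 0.227 g
Rate = 0.227 / 3986 x 1000 = 0.057 mg/cycle


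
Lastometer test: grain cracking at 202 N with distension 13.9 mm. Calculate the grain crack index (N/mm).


14.5 N/mm


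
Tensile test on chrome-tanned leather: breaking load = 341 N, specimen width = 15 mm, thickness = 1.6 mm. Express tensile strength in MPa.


14.21 MPa

Cross-section = 15 x 1.6 = 24.0 mm^2
TS = 341 / 24.0 = 14.21 MPa
(1 N/mm^2 = 1 MPa)


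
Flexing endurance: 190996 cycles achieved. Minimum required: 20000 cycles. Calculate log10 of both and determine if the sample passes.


log10(190996) = 5.28
log10(20000) = 4.30
Passes: Yes


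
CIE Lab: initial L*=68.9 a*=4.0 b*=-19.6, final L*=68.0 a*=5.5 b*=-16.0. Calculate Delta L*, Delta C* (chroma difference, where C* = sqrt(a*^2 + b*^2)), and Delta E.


Delta L* = 68.0 - 68.9 = -0.9
C1* = sqrt((4.0)^2 + (-19.6)^2) = 20.004
C2* = sqrt((5.5)^2 + (-16.0)^2) = 16.919
Delta C* = 16.919 - 20.004 = -3.09
Delta E = sqrt((-0.9)^2 + (1.5)^2 + (3.6)^2) = 4.00


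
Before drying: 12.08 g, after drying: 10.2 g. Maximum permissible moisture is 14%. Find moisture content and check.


Moisture content = 15.6%
Acceptable: No

MC = (12.08 - 10.2) / 12.08 x 100 = 15.6%
Maximum: 14%
Acceptable: No


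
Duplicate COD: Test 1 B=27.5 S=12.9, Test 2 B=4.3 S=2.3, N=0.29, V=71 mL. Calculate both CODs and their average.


COD1 = 477.1 mg/L
COD2 = 65.4 mg/L
Average = 271.3 mg/L


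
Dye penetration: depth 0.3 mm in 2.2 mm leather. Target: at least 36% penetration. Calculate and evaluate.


Penetration = 0.3 / 2.2 x 100 = 13.6%
Target: 36%
Meets target: No


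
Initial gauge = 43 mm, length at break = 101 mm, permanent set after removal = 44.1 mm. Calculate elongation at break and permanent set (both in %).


Elongation at break = 134.9%
Permanent set = 2.6%


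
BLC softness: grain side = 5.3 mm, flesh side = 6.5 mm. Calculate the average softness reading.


5.90 mm


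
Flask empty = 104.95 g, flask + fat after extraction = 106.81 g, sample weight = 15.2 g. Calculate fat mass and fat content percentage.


Fat mass = 106.81 - 104.95 = 1.86 g
Fat% = 1.86 / 15.2 x 100 = 12.2%


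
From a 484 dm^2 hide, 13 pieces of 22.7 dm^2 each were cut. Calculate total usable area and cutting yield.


Total usable = 13 x 22.7 = 295.1 dm^2
Yield = 295.1 / 484 x 100 = 61.0%


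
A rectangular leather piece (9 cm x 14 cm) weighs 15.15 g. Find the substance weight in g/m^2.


Area = 9 x 14 = 126 cm^2
SW = 15.15 / 126 x 10000 = 1202.4 g/m^2


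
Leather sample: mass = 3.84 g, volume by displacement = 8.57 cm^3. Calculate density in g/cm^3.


0.448 g/cm^3


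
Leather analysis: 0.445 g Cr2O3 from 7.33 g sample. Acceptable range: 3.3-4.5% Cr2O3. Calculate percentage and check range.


Cr2O3% = 0.445 / 7.33 x 100 = 6.07%
Acceptable range: 3.3 to 4.5%
Within range: No


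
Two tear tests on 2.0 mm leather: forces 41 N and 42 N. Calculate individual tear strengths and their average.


Tear 1 = 20.5 N/mm
Tear 2 = 21.0 N/mm
Average = 20.8 N/mm

Tear 1 = 41 / 2.0 = 20.5 N/mm
Tear 2 = 42 / 2.0 = 21.0 N/mm
Average = (20.5 + 21.0) / 2 = 20.8 N/mm


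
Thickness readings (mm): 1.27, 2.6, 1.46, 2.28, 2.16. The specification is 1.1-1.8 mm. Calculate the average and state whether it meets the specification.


Average = 1.95 mm
Within specification: No


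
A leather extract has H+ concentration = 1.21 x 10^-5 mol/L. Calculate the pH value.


pH = -log10[H+]
pH = -log10(1.21 x 10^-5) = 4.92


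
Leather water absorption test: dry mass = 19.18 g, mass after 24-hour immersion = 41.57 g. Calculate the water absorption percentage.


Water absorbed = 41.57 - 19.18 = 22.39 g
WA% = 22.39 / 19.18 x 100 = 116.7%


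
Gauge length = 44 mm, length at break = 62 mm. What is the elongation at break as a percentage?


Extension = 62 - 44 = 18 mm
Elongation = 18 / 44 x 100 = 40.9%


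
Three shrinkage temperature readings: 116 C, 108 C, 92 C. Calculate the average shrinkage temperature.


Average = (116 + 108 + 92) / 3
Average = 316 / 3 = 105.3 C


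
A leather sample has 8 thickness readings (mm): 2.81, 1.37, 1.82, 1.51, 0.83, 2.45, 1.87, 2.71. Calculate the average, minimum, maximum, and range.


Average = 1.92 mm
Min = 0.83 mm
Max = 2.81 mm
Range = 1.98 mm

Sum = 15.37
Average = 15.37 / 8 = 1.92 mm
Minimum = 0.83 mm
Maximum = 2.81 mm
Range = 2.81 - 0.83 = 1.98 mm


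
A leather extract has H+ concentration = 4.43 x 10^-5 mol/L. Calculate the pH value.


pH = -log10[H+]
pH = -log10(4.43 x 10^-5) = 4.35


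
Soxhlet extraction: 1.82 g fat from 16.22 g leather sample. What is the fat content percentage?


Fat content = 1.82 / 16.22 x 100
Fat = 11.2%


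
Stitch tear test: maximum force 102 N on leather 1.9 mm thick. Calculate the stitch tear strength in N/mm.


Stitch tear strength = force / thickness
STS = 102 / 1.9 = 53.7 N/mm


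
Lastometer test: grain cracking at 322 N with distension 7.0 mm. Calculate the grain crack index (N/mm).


Grain crack index = force / distension
Index = 322 / 7.0 = 46.0 N/mm


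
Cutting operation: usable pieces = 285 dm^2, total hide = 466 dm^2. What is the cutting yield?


Yield = usable / total x 100
Yield = 285 / 466 x 100 = 61.2%


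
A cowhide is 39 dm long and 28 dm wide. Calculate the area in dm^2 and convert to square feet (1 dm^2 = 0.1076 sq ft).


1092 dm^2
117.50 sq ft

Area = 39 x 28 = 1092 dm^2
Conversion: 1092 x 0.1076 = 117.50 sq ft


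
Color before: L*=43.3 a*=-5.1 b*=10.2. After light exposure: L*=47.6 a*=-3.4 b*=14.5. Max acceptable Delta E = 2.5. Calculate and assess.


dL = 4.3, da = 1.7, db = 4.3
dE = sqrt((4.3)^2 + (1.7)^2 + (4.3)^2) = 6.31
Max = 2.5
Passes: No


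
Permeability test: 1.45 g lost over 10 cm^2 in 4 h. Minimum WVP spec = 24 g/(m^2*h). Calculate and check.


WVP = 362.50 g/(m^2*h)
Meets specification: Yes


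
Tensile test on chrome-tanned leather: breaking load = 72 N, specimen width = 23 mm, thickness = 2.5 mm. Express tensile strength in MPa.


Cross-section = 23 x 2.5 = 57.5 mm^2
TS = 72 / 57.5 = 1.25 MPa
(1 N/mm^2 = 1 MPa)


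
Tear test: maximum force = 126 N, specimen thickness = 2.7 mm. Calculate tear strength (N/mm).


Tear strength = force / thickness
Tear = 126 / 2.7 = 46.7 N/mm


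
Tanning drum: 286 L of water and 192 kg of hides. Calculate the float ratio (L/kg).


Float ratio = water / hide weight
Ratio = 286 / 192 = 1.5


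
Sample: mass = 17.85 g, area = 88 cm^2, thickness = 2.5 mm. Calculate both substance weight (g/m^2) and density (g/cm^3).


SW = 17.85 / 88 x 10000 = 2028.4 g/m^2
Volume = 88 x 2.5 / 10 = 22.00 cm^3
Density = 17.85 / 22.00 = 0.811 g/cm^3


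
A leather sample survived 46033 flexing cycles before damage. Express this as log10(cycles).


4.66


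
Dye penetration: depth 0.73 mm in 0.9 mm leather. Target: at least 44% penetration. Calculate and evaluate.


Penetration = 0.73 / 0.9 x 100 = 81.1%
Target: 44%
Meets target: Yes


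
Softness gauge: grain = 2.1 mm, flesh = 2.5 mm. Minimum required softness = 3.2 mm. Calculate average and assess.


Average softness = 2.30 mm
Meets requirement: No


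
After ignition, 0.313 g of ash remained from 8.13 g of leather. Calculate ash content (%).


Ash% = 0.313 / 8.13 x 100
Ash% = 3.85%


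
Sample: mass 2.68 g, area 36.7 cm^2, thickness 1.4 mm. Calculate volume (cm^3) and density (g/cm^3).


Volume = 5.138 cm^3
Density = 0.522 g/cm^3


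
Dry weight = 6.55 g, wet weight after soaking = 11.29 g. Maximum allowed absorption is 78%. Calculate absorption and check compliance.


WA = (11.29 - 6.55) / 6.55 x 100 = 72.4%
Maximum allowed: 78%
Compliant: Yes
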